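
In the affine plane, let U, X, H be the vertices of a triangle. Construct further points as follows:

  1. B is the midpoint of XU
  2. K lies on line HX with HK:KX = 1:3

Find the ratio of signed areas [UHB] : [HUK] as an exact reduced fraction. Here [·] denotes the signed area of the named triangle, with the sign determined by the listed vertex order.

[UHB]:[HUK] = -2

Assign U = (0, 0), X = (1, 0), H = (0, 1) — the answer is frame-independent, so this choice is without loss of generality.
1. B is the midpoint of XU ⇒ B = (1/2, 0)
2. K lies on line HX with HK:KX = 1:3 ⇒ K = (1/4, 3/4)
2·[UHB] = -1/2, 2·[HUK] = 1/4
[UHB]:[HUK] = -1/2:1/4 = -2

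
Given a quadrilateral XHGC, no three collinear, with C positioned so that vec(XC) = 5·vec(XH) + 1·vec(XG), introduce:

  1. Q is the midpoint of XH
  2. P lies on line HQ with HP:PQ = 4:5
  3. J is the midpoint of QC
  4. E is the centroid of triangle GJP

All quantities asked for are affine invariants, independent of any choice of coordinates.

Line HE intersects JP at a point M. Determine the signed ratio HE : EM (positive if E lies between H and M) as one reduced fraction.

HE:EM = -97/85

Choose coordinates X = (0, 0), H = (1, 0), G = (0, 1), C = (5, 1).
1. Q is the midpoint of XH ⇒ Q = (1/2, 0)
2. P lies on line HQ with HP:PQ = 4:5 ⇒ P = (7/9, 0)
3. J is the midpoint of QC ⇒ J = (11/4, 1/2)
4. E is the centroid of triangle GJP ⇒ E = (127/108, 1/2)
line HE meets JP at M = (892/873, 6/97)
E = H + t·(M−H) with t = 97/12, so HE:EM = 97/12:-85/12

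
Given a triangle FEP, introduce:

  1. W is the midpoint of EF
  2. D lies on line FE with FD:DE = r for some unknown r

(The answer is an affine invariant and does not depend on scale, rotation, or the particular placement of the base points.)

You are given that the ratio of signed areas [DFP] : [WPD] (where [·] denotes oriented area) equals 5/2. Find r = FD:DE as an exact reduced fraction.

r = 5

Set F = (0, 0), E = (1, 0), P = (0, 1); any affine frame gives the same invariant.
1. W is the midpoint of EF ⇒ W = (1/2, 0)
2. With FD:DE = r, write λ = r/(r+1) so D = F + λ·(E−F); D is affine-linear in λ
Every point depending on D is an affine combination of D and λ-independent points, so each such coordinate is linear in λ; the λ² term in each signed area is a multiple of (E−F)×(E−F) = 0, so 2·[DFP] and 2·[WPD] are each linear in λ. Evaluating at λ=0 and λ=1:
  2·[DFP] = −λ,   2·[WPD] = −λ + 1/2
So [DFP]:[WPD] = (−λ) / (−λ + 1/2). Setting this equal to 5/2:
  −λ = 5/2·(−λ + 1/2)  ⇒  λ = 5/6
Then r = λ/(1−λ) = (5/6)/(1/6) = 5. Check: with r = 5, D = (5/6, 0) and [DFP]:[WPD] = 5/2 as required.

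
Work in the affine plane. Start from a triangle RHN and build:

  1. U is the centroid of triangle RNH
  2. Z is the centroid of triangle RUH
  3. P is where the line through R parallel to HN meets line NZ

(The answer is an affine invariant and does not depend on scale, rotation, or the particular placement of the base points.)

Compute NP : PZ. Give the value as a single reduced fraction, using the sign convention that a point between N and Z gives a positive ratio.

NP:PZ = -9/5

Set R = (0, 0), H = (1, 0), N = (0, 1); any affine frame gives the same invariant.
1. U is the centroid of triangle RNH ⇒ U = (1/3, 1/3)
2. Z is the centroid of triangle RUH ⇒ Z = (4/9, 1/9)
3. P is where the line through R parallel to HN meets line NZ ⇒ P = (1, -1)
P = N + t·(Z−N) with t = 9/4, so NP:PZ = t:(1−t) = 9/4:-5/4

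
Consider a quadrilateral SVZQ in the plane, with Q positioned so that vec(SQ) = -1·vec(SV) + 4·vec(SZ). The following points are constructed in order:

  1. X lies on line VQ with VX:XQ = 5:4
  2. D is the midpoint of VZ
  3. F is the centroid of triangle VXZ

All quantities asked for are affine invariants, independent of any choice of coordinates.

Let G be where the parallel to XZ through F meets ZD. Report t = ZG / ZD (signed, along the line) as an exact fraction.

Set S = (0, 0), V = (1, 0), Z = (0, 1), Q = (-1, 4); any affine frame gives the same invariant.
1. X lies on line VQ with VX:XQ = 5:4 ⇒ X = (-1/9, 20/9)
2. D is the midpoint of VZ ⇒ D = (1/2, 1/2)
3. F is the centroid of triangle VXZ ⇒ F = (8/27, 29/27)
through F parallel to XZ: direction (1/9, -11/9); meets ZD at G = (1/3, 2/3)
G = Z + t·(D−Z) with t = 2/3

t = 2/3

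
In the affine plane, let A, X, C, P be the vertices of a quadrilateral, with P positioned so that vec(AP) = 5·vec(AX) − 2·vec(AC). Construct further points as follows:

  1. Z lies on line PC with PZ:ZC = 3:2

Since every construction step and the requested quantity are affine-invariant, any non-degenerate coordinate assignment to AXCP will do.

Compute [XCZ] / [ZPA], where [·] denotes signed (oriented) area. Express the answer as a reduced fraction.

Work in coordinates with A = (0, 0), X = (1, 0), C = (0, 1), P = (5, -2).
1. Z lies on line PC with PZ:ZC = 3:2 ⇒ Z = (2, -1/5)
2·[XCZ] = -4/5, 2·[ZPA] = -3
[XCZ]:[ZPA] = -4/5:-3 = 4/15

[XCZ]:[ZPA] = 4/15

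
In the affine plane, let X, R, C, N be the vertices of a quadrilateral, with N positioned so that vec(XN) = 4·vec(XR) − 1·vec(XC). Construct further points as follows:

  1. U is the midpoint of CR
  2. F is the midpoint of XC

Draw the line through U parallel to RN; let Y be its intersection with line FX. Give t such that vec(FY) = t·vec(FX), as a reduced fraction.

Work in coordinates with X = (0, 0), R = (1, 0), C = (0, 1), N = (4, -1).
1. U is the midpoint of CR ⇒ U = (1/2, 1/2)
2. F is the midpoint of XC ⇒ F = (0, 1/2)
through U parallel to RN: direction (3, -1); meets FX at Y = (0, 2/3)
Y = F + t·(X−F) with t = -1/3

t = -1/3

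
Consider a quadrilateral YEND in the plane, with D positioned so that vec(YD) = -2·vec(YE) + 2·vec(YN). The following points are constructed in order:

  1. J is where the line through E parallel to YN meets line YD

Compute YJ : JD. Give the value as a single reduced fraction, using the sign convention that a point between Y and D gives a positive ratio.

Choose coordinates Y = (0, 0), E = (1, 0), N = (0, 1), D = (-2, 2).
1. J is where the line through E parallel to YN meets line YD ⇒ J = (1, -1)
J = Y + t·(D−Y) with t = -1/2, so YJ:JD = t:(1−t) = -1/2:3/2

YJ:JD = -1/3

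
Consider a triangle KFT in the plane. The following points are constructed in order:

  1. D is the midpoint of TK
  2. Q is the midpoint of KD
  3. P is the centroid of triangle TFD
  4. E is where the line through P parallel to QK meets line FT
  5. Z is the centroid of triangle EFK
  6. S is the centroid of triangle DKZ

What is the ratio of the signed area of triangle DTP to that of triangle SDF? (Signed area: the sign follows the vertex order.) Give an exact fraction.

[DTP]:[SDF] = 9/10

Assign K = (0, 0), F = (1, 0), T = (0, 1) — the answer is frame-independent, so this choice is without loss of generality.
1. D is the midpoint of TK ⇒ D = (0, 1/2)
2. Q is the midpoint of KD ⇒ Q = (0, 1/4)
3. P is the centroid of triangle TFD ⇒ P = (1/3, 1/2)
4. E is where the line through P parallel to QK meets line FT ⇒ E = (1/3, 2/3)
5. Z is the centroid of triangle EFK ⇒ Z = (4/9, 2/9)
6. S is the centroid of triangle DKZ ⇒ S = (4/27, 13/54)
2·[DTP] = -1/6, 2·[SDF] = -5/27
[DTP]:[SDF] = -1/6:-5/27 = 9/10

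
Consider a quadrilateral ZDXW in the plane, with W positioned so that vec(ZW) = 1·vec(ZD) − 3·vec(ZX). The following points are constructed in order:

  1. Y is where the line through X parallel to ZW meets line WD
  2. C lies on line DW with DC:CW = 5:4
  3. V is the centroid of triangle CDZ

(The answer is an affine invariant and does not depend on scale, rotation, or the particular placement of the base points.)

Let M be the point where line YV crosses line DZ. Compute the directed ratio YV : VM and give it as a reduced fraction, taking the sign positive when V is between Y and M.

YV:VM = 13/5

Assign Z = (0, 0), D = (1, 0), X = (0, 1), W = (1, -3) — the answer is frame-independent, so this choice is without loss of generality.
1. Y is where the line through X parallel to ZW meets line WD ⇒ Y = (1, -2)
2. C lies on line DW with DC:CW = 5:4 ⇒ C = (1, -5/3)
3. V is the centroid of triangle CDZ ⇒ V = (2/3, -5/9)
line YV meets DZ at M = (7/13, 0)
V = Y + t·(M−Y) with t = 13/18, so YV:VM = 13/18:5/18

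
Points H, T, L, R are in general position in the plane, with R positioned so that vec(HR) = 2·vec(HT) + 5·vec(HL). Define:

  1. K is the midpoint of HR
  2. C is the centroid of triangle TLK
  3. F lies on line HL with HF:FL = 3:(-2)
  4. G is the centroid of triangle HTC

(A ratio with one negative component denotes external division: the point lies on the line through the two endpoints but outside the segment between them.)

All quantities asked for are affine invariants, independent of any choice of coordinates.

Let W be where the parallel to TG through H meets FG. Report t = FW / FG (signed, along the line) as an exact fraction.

Choose coordinates H = (0, 0), T = (1, 0), L = (0, 1), R = (2, 5).
1. K is the midpoint of HR ⇒ K = (1, 5/2)
2. C is the centroid of triangle TLK ⇒ C = (2/3, 7/6)
3. F lies on line HL with HF:FL = 3:(-2) ⇒ F = (0, 3)
4. G is the centroid of triangle HTC ⇒ G = (5/9, 7/18)
through H parallel to TG: direction (-4/9, 7/18); meets FG at W = (40/51, -35/51)
W = F + t·(G−F) with t = 24/17

t = 24/17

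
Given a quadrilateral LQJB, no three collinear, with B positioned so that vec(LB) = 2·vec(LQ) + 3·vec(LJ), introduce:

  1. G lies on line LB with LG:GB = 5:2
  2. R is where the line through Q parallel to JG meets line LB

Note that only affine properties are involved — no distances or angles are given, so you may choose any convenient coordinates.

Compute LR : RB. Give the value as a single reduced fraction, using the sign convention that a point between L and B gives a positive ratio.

Assign L = (0, 0), Q = (1, 0), J = (0, 1), B = (2, 3) — the answer is frame-independent, so this choice is without loss of generality.
1. G lies on line LB with LG:GB = 5:2 ⇒ G = (10/7, 15/7)
2. R is where the line through Q parallel to JG meets line LB ⇒ R = (-8/7, -12/7)
R = L + t·(B−L) with t = -4/7, so LR:RB = t:(1−t) = -4/7:11/7

LR:RB = -4/11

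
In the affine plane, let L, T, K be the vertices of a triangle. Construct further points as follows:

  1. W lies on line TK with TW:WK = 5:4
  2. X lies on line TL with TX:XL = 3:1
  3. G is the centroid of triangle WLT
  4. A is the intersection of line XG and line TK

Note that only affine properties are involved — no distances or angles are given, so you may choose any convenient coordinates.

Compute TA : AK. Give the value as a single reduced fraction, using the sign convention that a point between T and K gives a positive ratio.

Set L = (0, 0), T = (1, 0), K = (0, 1); any affine frame gives the same invariant.
1. W lies on line TK with TW:WK = 5:4 ⇒ W = (4/9, 5/9)
2. X lies on line TL with TX:XL = 3:1 ⇒ X = (1/4, 0)
3. G is the centroid of triangle WLT ⇒ G = (13/27, 5/27)
4. A is the intersection of line XG and line TK ⇒ A = (2/3, 1/3)
A = T + t·(K−T) with t = 1/3, so TA:AK = t:(1−t) = 1/3:2/3

TA:AK = 1/2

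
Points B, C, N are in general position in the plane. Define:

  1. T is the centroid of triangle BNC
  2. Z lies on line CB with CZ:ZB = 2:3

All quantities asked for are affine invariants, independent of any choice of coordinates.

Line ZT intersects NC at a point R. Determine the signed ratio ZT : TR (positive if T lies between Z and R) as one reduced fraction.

Work in coordinates with B = (0, 0), C = (1, 0), N = (0, 1).
1. T is the centroid of triangle BNC ⇒ T = (1/3, 1/3)
2. Z lies on line CB with CZ:ZB = 2:3 ⇒ Z = (3/5, 0)
line ZT meets NC at R = (-1, 2)
T = Z + t·(R−Z) with t = 1/6, so ZT:TR = 1/6:5/6

ZT:TR = 1/5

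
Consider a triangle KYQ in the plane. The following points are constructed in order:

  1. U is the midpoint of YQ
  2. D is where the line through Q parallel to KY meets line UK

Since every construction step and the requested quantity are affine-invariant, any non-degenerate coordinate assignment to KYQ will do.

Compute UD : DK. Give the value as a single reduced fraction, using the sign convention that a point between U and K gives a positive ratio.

Assign K = (0, 0), Y = (1, 0), Q = (0, 1) — the answer is frame-independent, so this choice is without loss of generality.
1. U is the midpoint of YQ ⇒ U = (1/2, 1/2)
2. D is where the line through Q parallel to KY meets line UK ⇒ D = (1, 1)
D = U + t·(K−U) with t = -1, so UD:DK = t:(1−t) = -1:2

UD:DK = -1/2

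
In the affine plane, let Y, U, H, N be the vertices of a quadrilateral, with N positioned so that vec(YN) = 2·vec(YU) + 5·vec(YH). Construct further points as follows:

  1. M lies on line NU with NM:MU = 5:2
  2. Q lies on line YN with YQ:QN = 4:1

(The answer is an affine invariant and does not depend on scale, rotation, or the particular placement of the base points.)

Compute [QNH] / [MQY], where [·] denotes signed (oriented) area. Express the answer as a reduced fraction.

Assign Y = (0, 0), U = (1, 0), H = (0, 1), N = (2, 5) — the answer is frame-independent, so this choice is without loss of generality.
1. M lies on line NU with NM:MU = 5:2 ⇒ M = (9/7, 10/7)
2. Q lies on line YN with YQ:QN = 4:1 ⇒ Q = (8/5, 4)
2·[QNH] = 2/5, 2·[MQY] = 20/7
[QNH]:[MQY] = 2/5:20/7 = 7/50

[QNH]:[MQY] = 7/50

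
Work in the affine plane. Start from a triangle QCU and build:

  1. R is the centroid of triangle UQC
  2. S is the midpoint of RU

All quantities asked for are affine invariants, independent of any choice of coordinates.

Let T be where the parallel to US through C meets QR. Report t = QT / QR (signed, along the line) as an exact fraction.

Set Q = (0, 0), C = (1, 0), U = (0, 1); any affine frame gives the same invariant.
1. R is the centroid of triangle UQC ⇒ R = (1/3, 1/3)
2. S is the midpoint of RU ⇒ S = (1/6, 2/3)
through C parallel to US: direction (1/6, -1/3); meets QR at T = (2/3, 2/3)
T = Q + t·(R−Q) with t = 2

t = 2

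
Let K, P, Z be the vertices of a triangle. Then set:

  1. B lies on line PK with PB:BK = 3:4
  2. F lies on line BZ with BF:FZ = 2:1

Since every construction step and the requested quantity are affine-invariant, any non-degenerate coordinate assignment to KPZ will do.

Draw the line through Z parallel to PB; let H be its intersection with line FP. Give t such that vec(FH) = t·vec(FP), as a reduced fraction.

Assign K = (0, 0), P = (1, 0), Z = (0, 1) — the answer is frame-independent, so this choice is without loss of generality.
1. B lies on line PK with PB:BK = 3:4 ⇒ B = (4/7, 0)
2. F lies on line BZ with BF:FZ = 2:1 ⇒ F = (4/21, 2/3)
through Z parallel to PB: direction (-3/7, 0); meets FP at H = (-3/14, 1)
H = F + t·(P−F) with t = -1/2

t = -1/2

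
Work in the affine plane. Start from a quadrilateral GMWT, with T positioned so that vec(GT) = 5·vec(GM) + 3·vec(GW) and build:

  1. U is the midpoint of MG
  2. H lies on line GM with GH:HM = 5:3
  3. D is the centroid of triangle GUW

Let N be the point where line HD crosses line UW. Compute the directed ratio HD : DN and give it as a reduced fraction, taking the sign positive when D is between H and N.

Work in coordinates with G = (0, 0), M = (1, 0), W = (0, 1), T = (5, 3).
1. U is the midpoint of MG ⇒ U = (1/2, 0)
2. H lies on line GM with GH:HM = 5:3 ⇒ H = (5/8, 0)
3. D is the centroid of triangle GUW ⇒ D = (1/6, 1/3)
line HD meets UW at N = (3/7, 1/7)
D = H + t·(N−H) with t = 7/3, so HD:DN = 7/3:-4/3

HD:DN = -7/4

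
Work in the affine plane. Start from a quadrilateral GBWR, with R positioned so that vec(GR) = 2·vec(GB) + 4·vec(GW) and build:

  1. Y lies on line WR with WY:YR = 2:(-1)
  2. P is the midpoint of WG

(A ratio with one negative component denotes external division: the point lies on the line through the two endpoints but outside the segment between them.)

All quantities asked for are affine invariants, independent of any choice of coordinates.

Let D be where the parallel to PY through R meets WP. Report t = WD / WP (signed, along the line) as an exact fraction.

t = 1/2

Work in coordinates with G = (0, 0), B = (1, 0), W = (0, 1), R = (2, 4).
1. Y lies on line WR with WY:YR = 2:(-1) ⇒ Y = (4, 7)
2. P is the midpoint of WG ⇒ P = (0, 1/2)
through R parallel to PY: direction (4, 13/2); meets WP at D = (0, 3/4)
D = W + t·(P−W) with t = 1/2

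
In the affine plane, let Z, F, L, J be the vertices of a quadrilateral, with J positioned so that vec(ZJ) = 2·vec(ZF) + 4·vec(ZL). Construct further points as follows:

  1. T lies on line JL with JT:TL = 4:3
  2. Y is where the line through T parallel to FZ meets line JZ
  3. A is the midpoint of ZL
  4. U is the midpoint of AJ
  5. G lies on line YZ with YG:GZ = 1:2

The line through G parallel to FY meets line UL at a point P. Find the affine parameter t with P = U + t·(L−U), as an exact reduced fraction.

t = 37/177

Set Z = (0, 0), F = (1, 0), L = (0, 1), J = (2, 4); any affine frame gives the same invariant.
1. T lies on line JL with JT:TL = 4:3 ⇒ T = (6/7, 16/7)
2. Y is where the line through T parallel to FZ meets line JZ ⇒ Y = (8/7, 16/7)
3. A is the midpoint of ZL ⇒ A = (0, 1/2)
4. U is the midpoint of AJ ⇒ U = (1, 9/4)
5. G lies on line YZ with YG:GZ = 1:2 ⇒ G = (16/21, 32/21)
through G parallel to FY: direction (1/7, 16/7); meets UL at P = (140/177, 352/177)
P = U + t·(L−U) with t = 37/177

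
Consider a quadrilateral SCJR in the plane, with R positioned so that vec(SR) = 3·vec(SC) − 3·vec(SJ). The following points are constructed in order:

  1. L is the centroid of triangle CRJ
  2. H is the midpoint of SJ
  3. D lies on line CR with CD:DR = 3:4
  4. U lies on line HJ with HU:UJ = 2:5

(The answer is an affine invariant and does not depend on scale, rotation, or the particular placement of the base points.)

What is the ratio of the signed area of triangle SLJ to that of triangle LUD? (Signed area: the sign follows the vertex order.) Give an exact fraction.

[SLJ]:[LUD] = 392/41

Choose coordinates S = (0, 0), C = (1, 0), J = (0, 1), R = (3, -3).
1. L is the centroid of triangle CRJ ⇒ L = (4/3, -2/3)
2. H is the midpoint of SJ ⇒ H = (0, 1/2)
3. D lies on line CR with CD:DR = 3:4 ⇒ D = (13/7, -9/7)
4. U lies on line HJ with HU:UJ = 2:5 ⇒ U = (0, 9/14)
2·[SLJ] = 4/3, 2·[LUD] = 41/294
[SLJ]:[LUD] = 4/3:41/294 = 392/41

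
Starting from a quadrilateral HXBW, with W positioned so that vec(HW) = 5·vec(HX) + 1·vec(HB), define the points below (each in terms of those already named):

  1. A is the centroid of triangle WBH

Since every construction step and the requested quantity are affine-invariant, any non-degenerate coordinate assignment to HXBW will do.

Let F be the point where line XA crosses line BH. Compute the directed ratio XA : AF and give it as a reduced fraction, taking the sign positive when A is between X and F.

XA:AF = -2/5

Set H = (0, 0), X = (1, 0), B = (0, 1), W = (5, 1); any affine frame gives the same invariant.
1. A is the centroid of triangle WBH ⇒ A = (5/3, 2/3)
line XA meets BH at F = (0, -1)
A = X + t·(F−X) with t = -2/3, so XA:AF = -2/3:5/3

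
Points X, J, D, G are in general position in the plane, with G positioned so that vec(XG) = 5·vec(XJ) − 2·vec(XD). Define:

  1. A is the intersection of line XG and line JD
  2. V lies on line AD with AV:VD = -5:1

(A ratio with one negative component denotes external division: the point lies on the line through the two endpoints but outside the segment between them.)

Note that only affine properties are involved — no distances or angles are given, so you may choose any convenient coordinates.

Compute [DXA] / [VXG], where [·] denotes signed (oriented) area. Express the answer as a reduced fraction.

[DXA]:[VXG] = 4/15

Assign X = (0, 0), J = (1, 0), D = (0, 1), G = (5, -2) — the answer is frame-independent, so this choice is without loss of generality.
1. A is the intersection of line XG and line JD ⇒ A = (5/3, -2/3)
2. V lies on line AD with AV:VD = -5:1 ⇒ V = (-5/12, 17/12)
2·[DXA] = 5/3, 2·[VXG] = 25/4
[DXA]:[VXG] = 5/3:25/4 = 4/15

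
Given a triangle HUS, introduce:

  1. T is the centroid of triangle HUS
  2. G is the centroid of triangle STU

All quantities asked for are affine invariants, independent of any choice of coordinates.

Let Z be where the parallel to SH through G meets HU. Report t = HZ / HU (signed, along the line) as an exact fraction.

t = 4/9

Assign H = (0, 0), U = (1, 0), S = (0, 1) — the answer is frame-independent, so this choice is without loss of generality.
1. T is the centroid of triangle HUS ⇒ T = (1/3, 1/3)
2. G is the centroid of triangle STU ⇒ G = (4/9, 4/9)
through G parallel to SH: direction (0, -1); meets HU at Z = (4/9, 0)
Z = H + t·(U−H) with t = 4/9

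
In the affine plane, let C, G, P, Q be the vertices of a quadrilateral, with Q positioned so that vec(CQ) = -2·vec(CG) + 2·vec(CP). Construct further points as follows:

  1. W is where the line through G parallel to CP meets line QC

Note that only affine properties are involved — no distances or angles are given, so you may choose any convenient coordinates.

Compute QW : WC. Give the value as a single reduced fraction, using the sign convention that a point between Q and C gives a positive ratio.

QW:WC = -3

Work in coordinates with C = (0, 0), G = (1, 0), P = (0, 1), Q = (-2, 2).
1. W is where the line through G parallel to CP meets line QC ⇒ W = (1, -1)
W = Q + t·(C−Q) with t = 3/2, so QW:WC = t:(1−t) = 3/2:-1/2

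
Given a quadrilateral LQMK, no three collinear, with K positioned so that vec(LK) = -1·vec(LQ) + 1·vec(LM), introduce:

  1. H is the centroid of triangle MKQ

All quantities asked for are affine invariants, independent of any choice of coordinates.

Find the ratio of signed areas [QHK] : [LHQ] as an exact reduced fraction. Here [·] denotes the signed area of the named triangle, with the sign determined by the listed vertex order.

Assign L = (0, 0), Q = (1, 0), M = (0, 1), K = (-1, 1) — the answer is frame-independent, so this choice is without loss of generality.
1. H is the centroid of triangle MKQ ⇒ H = (0, 2/3)
2·[QHK] = 1/3, 2·[LHQ] = -2/3
[QHK]:[LHQ] = 1/3:-2/3 = -1/2

[QHK]:[LHQ] = -1/2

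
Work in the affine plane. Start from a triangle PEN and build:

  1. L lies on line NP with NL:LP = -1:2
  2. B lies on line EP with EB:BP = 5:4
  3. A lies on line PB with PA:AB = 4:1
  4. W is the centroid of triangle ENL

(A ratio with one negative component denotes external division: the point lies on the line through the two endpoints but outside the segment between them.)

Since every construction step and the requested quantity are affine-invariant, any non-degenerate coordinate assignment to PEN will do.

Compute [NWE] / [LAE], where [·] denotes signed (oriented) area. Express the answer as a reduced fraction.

Choose coordinates P = (0, 0), E = (1, 0), N = (0, 1).
1. L lies on line NP with NL:LP = -1:2 ⇒ L = (0, 2)
2. B lies on line EP with EB:BP = 5:4 ⇒ B = (4/9, 0)
3. A lies on line PB with PA:AB = 4:1 ⇒ A = (16/45, 0)
4. W is the centroid of triangle ENL ⇒ W = (1/3, 1)
2·[NWE] = -1/3, 2·[LAE] = 58/45
[NWE]:[LAE] = -1/3:58/45 = -15/58

[NWE]:[LAE] = -15/58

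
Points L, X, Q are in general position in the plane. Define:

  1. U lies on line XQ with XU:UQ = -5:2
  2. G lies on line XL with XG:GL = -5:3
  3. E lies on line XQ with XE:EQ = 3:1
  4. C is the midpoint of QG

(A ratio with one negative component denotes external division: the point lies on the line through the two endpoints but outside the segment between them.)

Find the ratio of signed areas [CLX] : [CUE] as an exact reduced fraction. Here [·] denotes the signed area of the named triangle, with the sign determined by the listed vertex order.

Work in coordinates with L = (0, 0), X = (1, 0), Q = (0, 1).
1. U lies on line XQ with XU:UQ = -5:2 ⇒ U = (-2/3, 5/3)
2. G lies on line XL with XG:GL = -5:3 ⇒ G = (-3/2, 0)
3. E lies on line XQ with XE:EQ = 3:1 ⇒ E = (1/4, 3/4)
4. C is the midpoint of QG ⇒ C = (-3/4, 1/2)
2·[CLX] = 1/2, 2·[CUE] = -55/48
[CLX]:[CUE] = 1/2:-55/48 = -24/55

[CLX]:[CUE] = -24/55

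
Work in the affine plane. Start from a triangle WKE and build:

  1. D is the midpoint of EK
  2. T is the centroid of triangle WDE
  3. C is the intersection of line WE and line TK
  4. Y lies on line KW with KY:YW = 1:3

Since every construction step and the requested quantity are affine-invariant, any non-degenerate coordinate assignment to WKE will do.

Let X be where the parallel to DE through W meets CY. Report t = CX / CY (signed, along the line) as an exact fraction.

Choose coordinates W = (0, 0), K = (1, 0), E = (0, 1).
1. D is the midpoint of EK ⇒ D = (1/2, 1/2)
2. T is the centroid of triangle WDE ⇒ T = (1/6, 1/2)
3. C is the intersection of line WE and line TK ⇒ C = (0, 3/5)
4. Y lies on line KW with KY:YW = 1:3 ⇒ Y = (3/4, 0)
through W parallel to DE: direction (-1/2, 1/2); meets CY at X = (-3, 3)
X = C + t·(Y−C) with t = -4

t = -4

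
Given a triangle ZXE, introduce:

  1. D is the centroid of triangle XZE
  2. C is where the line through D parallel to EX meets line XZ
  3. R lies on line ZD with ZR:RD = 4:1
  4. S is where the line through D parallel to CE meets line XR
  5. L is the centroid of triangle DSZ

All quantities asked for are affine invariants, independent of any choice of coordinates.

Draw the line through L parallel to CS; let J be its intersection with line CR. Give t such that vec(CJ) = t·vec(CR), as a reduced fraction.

Assign Z = (0, 0), X = (1, 0), E = (0, 1) — the answer is frame-independent, so this choice is without loss of generality.
1. D is the centroid of triangle XZE ⇒ D = (1/3, 1/3)
2. C is where the line through D parallel to EX meets line XZ ⇒ C = (2/3, 0)
3. R lies on line ZD with ZR:RD = 4:1 ⇒ R = (4/15, 4/15)
4. S is where the line through D parallel to CE meets line XR ⇒ S = (31/75, 16/75)
5. L is the centroid of triangle DSZ ⇒ L = (56/225, 41/225)
through L parallel to CS: direction (-19/75, 16/75); meets CR at J = (-3/10, 29/45)
J = C + t·(R−C) with t = 29/12

t = 29/12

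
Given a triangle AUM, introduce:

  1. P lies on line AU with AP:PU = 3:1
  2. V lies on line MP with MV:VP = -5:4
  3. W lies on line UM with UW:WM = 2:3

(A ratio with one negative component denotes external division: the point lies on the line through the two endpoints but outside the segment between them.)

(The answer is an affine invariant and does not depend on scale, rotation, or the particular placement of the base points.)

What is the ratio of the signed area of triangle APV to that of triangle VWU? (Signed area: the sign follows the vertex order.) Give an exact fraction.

[APV]:[VWU] = 6

Choose coordinates A = (0, 0), U = (1, 0), M = (0, 1).
1. P lies on line AU with AP:PU = 3:1 ⇒ P = (3/4, 0)
2. V lies on line MP with MV:VP = -5:4 ⇒ V = (15/4, -4)
3. W lies on line UM with UW:WM = 2:3 ⇒ W = (3/5, 2/5)
2·[APV] = -3, 2·[VWU] = -1/2
[APV]:[VWU] = -3:-1/2 = 6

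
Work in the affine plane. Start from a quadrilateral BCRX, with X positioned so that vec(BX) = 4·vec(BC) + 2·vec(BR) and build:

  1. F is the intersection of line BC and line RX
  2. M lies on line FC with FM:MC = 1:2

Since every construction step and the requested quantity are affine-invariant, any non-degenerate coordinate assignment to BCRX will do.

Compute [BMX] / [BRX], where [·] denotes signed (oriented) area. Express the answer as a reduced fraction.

Assign B = (0, 0), C = (1, 0), R = (0, 1), X = (4, 2) — the answer is frame-independent, so this choice is without loss of generality.
1. F is the intersection of line BC and line RX ⇒ F = (-4, 0)
2. M lies on line FC with FM:MC = 1:2 ⇒ M = (-7/3, 0)
2·[BMX] = -14/3, 2·[BRX] = -4
[BMX]:[BRX] = -14/3:-4 = 7/6

[BMX]:[BRX] = 7/6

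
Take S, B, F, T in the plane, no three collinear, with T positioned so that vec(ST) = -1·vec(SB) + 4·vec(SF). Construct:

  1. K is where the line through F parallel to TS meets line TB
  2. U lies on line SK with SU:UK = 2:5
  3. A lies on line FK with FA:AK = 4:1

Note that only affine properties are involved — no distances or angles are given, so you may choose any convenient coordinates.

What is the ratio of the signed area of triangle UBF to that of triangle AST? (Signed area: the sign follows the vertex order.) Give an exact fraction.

[UBF]:[AST] = -2/7

Set S = (0, 0), B = (1, 0), F = (0, 1), T = (-1, 4); any affine frame gives the same invariant.
1. K is where the line through F parallel to TS meets line TB ⇒ K = (-1/2, 3)
2. U lies on line SK with SU:UK = 2:5 ⇒ U = (-1/7, 6/7)
3. A lies on line FK with FA:AK = 4:1 ⇒ A = (-2/5, 13/5)
2·[UBF] = 2/7, 2·[AST] = -1
[UBF]:[AST] = 2/7:-1 = -2/7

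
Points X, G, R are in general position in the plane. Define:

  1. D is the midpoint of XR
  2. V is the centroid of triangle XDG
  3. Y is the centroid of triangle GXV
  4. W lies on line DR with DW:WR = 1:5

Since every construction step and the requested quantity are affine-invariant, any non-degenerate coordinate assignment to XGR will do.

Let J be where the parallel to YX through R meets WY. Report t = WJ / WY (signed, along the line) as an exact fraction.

Set X = (0, 0), G = (1, 0), R = (0, 1); any affine frame gives the same invariant.
1. D is the midpoint of XR ⇒ D = (0, 1/2)
2. V is the centroid of triangle XDG ⇒ V = (1/3, 1/6)
3. Y is the centroid of triangle GXV ⇒ Y = (4/9, 1/18)
4. W lies on line DR with DW:WR = 1:5 ⇒ W = (0, 7/12)
through R parallel to YX: direction (-4/9, -1/18); meets WY at J = (-20/63, 121/126)
J = W + t·(Y−W) with t = -5/7

t = -5/7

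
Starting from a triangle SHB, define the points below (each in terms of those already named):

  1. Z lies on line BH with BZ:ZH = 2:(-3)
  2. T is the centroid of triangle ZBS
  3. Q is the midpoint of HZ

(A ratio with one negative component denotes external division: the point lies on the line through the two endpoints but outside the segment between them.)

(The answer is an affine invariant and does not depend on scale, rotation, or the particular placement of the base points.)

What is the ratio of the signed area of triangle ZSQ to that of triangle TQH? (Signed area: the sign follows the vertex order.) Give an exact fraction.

[ZSQ]:[TQH] = -3

Assign S = (0, 0), H = (1, 0), B = (0, 1) — the answer is frame-independent, so this choice is without loss of generality.
1. Z lies on line BH with BZ:ZH = 2:(-3) ⇒ Z = (-2, 3)
2. T is the centroid of triangle ZBS ⇒ T = (-2/3, 4/3)
3. Q is the midpoint of HZ ⇒ Q = (-1/2, 3/2)
2·[ZSQ] = 3/2, 2·[TQH] = -1/2
[ZSQ]:[TQH] = 3/2:-1/2 = -3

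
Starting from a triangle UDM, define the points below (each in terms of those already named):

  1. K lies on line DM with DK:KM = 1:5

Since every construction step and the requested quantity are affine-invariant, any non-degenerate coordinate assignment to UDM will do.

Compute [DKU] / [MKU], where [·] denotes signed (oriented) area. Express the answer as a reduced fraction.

[DKU]:[MKU] = -1/5

Work in coordinates with U = (0, 0), D = (1, 0), M = (0, 1).
1. K lies on line DM with DK:KM = 1:5 ⇒ K = (5/6, 1/6)
2·[DKU] = 1/6, 2·[MKU] = -5/6
[DKU]:[MKU] = 1/6:-5/6 = -1/5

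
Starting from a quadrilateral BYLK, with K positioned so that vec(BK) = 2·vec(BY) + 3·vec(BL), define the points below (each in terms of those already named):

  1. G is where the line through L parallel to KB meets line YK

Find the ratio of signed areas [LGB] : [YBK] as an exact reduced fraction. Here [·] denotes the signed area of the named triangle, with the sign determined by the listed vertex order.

Set B = (0, 0), Y = (1, 0), L = (0, 1), K = (2, 3); any affine frame gives the same invariant.
1. G is where the line through L parallel to KB meets line YK ⇒ G = (8/3, 5)
2·[LGB] = -8/3, 2·[YBK] = -3
[LGB]:[YBK] = -8/3:-3 = 8/9

[LGB]:[YBK] = 8/9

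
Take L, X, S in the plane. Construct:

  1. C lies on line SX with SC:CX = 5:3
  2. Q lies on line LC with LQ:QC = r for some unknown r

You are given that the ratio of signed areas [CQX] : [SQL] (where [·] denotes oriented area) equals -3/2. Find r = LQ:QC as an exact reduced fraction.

r = 2/5

Set L = (0, 0), X = (1, 0), S = (0, 1); any affine frame gives the same invariant.
1. C lies on line SX with SC:CX = 5:3 ⇒ C = (5/8, 3/8)
2. With LQ:QC = r, write λ = r/(r+1) so Q = L + λ·(C−L); Q is affine-linear in λ
Every point depending on Q is an affine combination of Q and λ-independent points, so each such coordinate is linear in λ; the λ² term in each signed area is a multiple of (C−L)×(C−L) = 0, so 2·[CQX] and 2·[SQL] are each linear in λ. Evaluating at λ=0 and λ=1:
  2·[CQX] = -3/8·λ + 3/8,   2·[SQL] = -5/8·λ
So [CQX]:[SQL] = (-3/8·λ + 3/8) / (-5/8·λ). Setting this equal to -3/2:
  -3/8·λ + 3/8 = -3/2·(-5/8·λ)  ⇒  λ = 2/7
Then r = λ/(1−λ) = (2/7)/(5/7) = 2/5. Check: with r = 2/5, Q = (5/28, 3/28) and [CQX]:[SQL] = -3/2 as required.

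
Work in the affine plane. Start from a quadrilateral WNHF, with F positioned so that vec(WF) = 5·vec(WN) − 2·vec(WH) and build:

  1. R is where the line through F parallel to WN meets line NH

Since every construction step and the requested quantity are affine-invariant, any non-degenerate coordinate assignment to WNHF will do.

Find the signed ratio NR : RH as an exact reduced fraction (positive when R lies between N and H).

Set W = (0, 0), N = (1, 0), H = (0, 1), F = (5, -2); any affine frame gives the same invariant.
1. R is where the line through F parallel to WN meets line NH ⇒ R = (3, -2)
R = N + t·(H−N) with t = -2, so NR:RH = t:(1−t) = -2:3

NR:RH = -2/3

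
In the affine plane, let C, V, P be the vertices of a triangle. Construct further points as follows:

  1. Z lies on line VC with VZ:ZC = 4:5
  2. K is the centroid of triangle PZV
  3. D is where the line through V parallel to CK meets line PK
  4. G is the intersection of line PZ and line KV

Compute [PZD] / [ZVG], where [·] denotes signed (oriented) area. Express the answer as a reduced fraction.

[PZD]:[ZVG] = 23/21

Choose coordinates C = (0, 0), V = (1, 0), P = (0, 1).
1. Z lies on line VC with VZ:ZC = 4:5 ⇒ Z = (5/9, 0)
2. K is the centroid of triangle PZV ⇒ K = (14/27, 1/3)
3. D is where the line through V parallel to CK meets line PK ⇒ D = (23/27, -2/21)
4. G is the intersection of line PZ and line KV ⇒ G = (5/18, 1/2)
2·[PZD] = 46/189, 2·[ZVG] = 2/9
[PZD]:[ZVG] = 46/189:2/9 = 23/21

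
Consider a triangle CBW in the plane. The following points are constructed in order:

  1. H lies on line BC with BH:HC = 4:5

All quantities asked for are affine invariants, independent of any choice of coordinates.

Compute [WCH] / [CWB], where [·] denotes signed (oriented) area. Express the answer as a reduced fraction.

Set C = (0, 0), B = (1, 0), W = (0, 1); any affine frame gives the same invariant.
1. H lies on line BC with BH:HC = 4:5 ⇒ H = (5/9, 0)
2·[WCH] = 5/9, 2·[CWB] = -1
[WCH]:[CWB] = 5/9:-1 = -5/9

[WCH]:[CWB] = -5/9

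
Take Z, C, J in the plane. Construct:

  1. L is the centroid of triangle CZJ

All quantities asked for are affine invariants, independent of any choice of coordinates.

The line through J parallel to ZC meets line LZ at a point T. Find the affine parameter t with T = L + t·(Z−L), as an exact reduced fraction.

Choose coordinates Z = (0, 0), C = (1, 0), J = (0, 1).
1. L is the centroid of triangle CZJ ⇒ L = (1/3, 1/3)
through J parallel to ZC: direction (1, 0); meets LZ at T = (1, 1)
T = L + t·(Z−L) with t = -2

t = -2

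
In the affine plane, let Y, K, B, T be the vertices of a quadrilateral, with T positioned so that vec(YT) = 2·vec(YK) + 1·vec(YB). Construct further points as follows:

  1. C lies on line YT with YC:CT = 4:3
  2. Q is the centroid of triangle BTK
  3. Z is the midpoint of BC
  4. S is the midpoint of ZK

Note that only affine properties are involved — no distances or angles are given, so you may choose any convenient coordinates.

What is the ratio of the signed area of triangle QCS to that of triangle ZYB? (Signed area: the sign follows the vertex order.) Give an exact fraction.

Choose coordinates Y = (0, 0), K = (1, 0), B = (0, 1), T = (2, 1).
1. C lies on line YT with YC:CT = 4:3 ⇒ C = (8/7, 4/7)
2. Q is the centroid of triangle BTK ⇒ Q = (1, 2/3)
3. Z is the midpoint of BC ⇒ Z = (4/7, 11/14)
4. S is the midpoint of ZK ⇒ S = (11/14, 11/28)
2·[QCS] = -5/84, 2·[ZYB] = -4/7
[QCS]:[ZYB] = -5/84:-4/7 = 5/48

[QCS]:[ZYB] = 5/48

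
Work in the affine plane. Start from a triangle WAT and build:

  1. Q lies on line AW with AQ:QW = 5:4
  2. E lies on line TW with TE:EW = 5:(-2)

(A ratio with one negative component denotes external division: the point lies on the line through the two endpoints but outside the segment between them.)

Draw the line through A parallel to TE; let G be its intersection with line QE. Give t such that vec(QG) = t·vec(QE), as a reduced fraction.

Work in coordinates with W = (0, 0), A = (1, 0), T = (0, 1).
1. Q lies on line AW with AQ:QW = 5:4 ⇒ Q = (4/9, 0)
2. E lies on line TW with TE:EW = 5:(-2) ⇒ E = (0, -2/3)
through A parallel to TE: direction (0, -5/3); meets QE at G = (1, 5/6)
G = Q + t·(E−Q) with t = -5/4

t = -5/4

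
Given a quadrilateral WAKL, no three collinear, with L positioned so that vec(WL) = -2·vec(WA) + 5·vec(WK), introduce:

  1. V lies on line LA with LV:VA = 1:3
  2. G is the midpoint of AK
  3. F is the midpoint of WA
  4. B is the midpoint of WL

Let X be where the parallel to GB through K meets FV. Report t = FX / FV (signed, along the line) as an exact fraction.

Set W = (0, 0), A = (1, 0), K = (0, 1), L = (-2, 5); any affine frame gives the same invariant.
1. V lies on line LA with LV:VA = 1:3 ⇒ V = (-5/4, 15/4)
2. G is the midpoint of AK ⇒ G = (1/2, 1/2)
3. F is the midpoint of WA ⇒ F = (1/2, 0)
4. B is the midpoint of WL ⇒ B = (-1, 5/2)
through K parallel to GB: direction (-3/2, 2); meets FV at X = (3/34, 15/17)
X = F + t·(V−F) with t = 4/17

t = 4/17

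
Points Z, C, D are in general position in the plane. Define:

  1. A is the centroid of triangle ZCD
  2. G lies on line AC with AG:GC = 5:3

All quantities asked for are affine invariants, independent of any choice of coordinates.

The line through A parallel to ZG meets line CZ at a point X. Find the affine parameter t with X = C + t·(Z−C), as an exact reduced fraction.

t = 8/3

Work in coordinates with Z = (0, 0), C = (1, 0), D = (0, 1).
1. A is the centroid of triangle ZCD ⇒ A = (1/3, 1/3)
2. G lies on line AC with AG:GC = 5:3 ⇒ G = (3/4, 1/8)
through A parallel to ZG: direction (3/4, 1/8); meets CZ at X = (-5/3, 0)
X = C + t·(Z−C) with t = 8/3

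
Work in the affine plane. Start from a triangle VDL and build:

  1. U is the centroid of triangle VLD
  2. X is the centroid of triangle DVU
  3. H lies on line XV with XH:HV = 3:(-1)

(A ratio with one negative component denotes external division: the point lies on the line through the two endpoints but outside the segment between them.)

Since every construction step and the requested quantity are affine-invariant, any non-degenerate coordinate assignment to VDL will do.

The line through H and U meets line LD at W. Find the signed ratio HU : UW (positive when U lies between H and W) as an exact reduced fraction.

Choose coordinates V = (0, 0), D = (1, 0), L = (0, 1).
1. U is the centroid of triangle VLD ⇒ U = (1/3, 1/3)
2. X is the centroid of triangle DVU ⇒ X = (4/9, 1/9)
3. H lies on line XV with XH:HV = 3:(-1) ⇒ H = (-2/9, -1/18)
line HU meets LD at W = (9/17, 8/17)
U = H + t·(W−H) with t = 17/23, so HU:UW = 17/23:6/23

HU:UW = 17/6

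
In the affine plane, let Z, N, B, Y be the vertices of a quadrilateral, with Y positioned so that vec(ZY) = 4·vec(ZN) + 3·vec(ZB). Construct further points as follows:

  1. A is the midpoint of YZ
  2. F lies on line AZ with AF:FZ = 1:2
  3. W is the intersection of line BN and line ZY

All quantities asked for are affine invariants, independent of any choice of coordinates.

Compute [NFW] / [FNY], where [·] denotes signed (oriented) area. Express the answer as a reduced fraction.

[NFW]:[FNY] = 2/7

Set Z = (0, 0), N = (1, 0), B = (0, 1), Y = (4, 3); any affine frame gives the same invariant.
1. A is the midpoint of YZ ⇒ A = (2, 3/2)
2. F lies on line AZ with AF:FZ = 1:2 ⇒ F = (4/3, 1)
3. W is the intersection of line BN and line ZY ⇒ W = (4/7, 3/7)
2·[NFW] = 4/7, 2·[FNY] = 2
[NFW]:[FNY] = 4/7:2 = 2/7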